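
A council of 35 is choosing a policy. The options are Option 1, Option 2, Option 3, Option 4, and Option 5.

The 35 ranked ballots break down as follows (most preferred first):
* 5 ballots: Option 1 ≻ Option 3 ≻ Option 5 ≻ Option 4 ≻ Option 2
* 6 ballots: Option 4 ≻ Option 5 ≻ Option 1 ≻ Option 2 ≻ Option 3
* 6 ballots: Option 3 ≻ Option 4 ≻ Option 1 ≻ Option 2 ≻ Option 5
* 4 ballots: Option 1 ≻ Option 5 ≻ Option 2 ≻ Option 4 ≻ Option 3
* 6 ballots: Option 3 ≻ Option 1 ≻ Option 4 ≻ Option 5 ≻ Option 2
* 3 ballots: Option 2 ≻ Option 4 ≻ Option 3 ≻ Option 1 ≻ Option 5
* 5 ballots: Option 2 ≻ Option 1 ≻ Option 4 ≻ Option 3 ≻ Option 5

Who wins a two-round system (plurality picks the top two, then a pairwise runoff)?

Round 1 first-place votes: Option 1 9, Option 2 8, Option 3 12, Option 4 6, Option 5 0. Option 3 and Option 1 advance.
Runoff: Option 3 is ranked above Option 1 on 15 ballots, Option 1 above Option 3 on 20.

Option 1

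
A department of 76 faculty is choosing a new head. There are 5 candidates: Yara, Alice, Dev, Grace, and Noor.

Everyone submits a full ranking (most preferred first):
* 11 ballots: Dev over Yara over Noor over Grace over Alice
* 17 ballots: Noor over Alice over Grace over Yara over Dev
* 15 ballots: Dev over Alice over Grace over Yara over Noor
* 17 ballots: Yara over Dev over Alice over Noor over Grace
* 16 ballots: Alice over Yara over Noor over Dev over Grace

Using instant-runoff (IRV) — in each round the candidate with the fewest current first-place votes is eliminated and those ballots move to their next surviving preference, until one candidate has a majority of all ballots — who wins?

Round 1: Yara 17, Alice 16, Dev 26, Grace 0, Noor 17. Grace eliminated.
Round 2: Yara 17, Alice 16, Dev 26, Noor 17. Alice eliminated.
Round 3: Yara 33, Dev 26, Noor 17. Noor eliminated.
Round 4: Yara 50, Dev 26. Yara has a majority (≥39).

Yara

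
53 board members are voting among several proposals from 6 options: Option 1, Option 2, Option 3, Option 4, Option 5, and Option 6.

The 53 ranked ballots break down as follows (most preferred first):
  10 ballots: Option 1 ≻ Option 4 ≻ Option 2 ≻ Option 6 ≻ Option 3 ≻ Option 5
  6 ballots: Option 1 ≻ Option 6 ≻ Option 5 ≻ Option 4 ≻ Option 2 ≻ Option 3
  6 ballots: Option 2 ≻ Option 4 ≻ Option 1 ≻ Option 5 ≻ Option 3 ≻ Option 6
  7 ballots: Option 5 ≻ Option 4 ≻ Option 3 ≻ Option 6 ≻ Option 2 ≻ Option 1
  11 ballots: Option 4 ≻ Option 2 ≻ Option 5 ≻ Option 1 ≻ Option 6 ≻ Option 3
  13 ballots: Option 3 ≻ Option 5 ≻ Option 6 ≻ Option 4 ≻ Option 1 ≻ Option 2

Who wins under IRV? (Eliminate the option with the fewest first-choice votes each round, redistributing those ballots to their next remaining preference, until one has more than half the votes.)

Round 1: Option 1 16, Option 2 6, Option 3 13, Option 4 11, Option 5 7, Option 6 0. Option 6 eliminated.
Round 2: Option 1 16, Option 2 6, Option 3 13, Option 4 11, Option 5 7. Option 2 eliminated.
Round 3: Option 1 16, Option 3 13, Option 4 17, Option 5 7. Option 5 eliminated.
Round 4: Option 1 16, Option 3 13, Option 4 24. Option 3 eliminated.
Round 5: Option 1 16, Option 4 37. Option 4 has a majority (≥27).

Option 4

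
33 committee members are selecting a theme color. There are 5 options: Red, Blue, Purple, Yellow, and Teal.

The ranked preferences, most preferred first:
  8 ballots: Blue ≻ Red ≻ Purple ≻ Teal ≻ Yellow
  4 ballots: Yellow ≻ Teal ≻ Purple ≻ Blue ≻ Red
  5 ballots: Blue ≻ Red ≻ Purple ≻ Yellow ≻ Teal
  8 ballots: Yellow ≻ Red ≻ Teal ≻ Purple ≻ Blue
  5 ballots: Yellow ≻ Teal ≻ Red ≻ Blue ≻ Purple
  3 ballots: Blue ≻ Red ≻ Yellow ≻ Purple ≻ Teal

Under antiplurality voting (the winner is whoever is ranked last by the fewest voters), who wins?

Red

Last-place votes: Red 4, Blue 8, Purple 5, Yellow 8, Teal 8.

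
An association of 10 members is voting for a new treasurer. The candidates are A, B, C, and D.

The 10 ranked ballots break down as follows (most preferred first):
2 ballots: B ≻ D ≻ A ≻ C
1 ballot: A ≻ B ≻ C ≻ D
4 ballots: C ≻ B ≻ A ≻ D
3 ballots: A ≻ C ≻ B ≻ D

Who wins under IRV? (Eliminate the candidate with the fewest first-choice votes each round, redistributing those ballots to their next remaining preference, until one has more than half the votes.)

A

Round 1: A 4, B 2, C 4, D 0. D eliminated.
Round 2: A 4, B 2, C 4. B eliminated.
Round 3: A 6, C 4. A has a majority (≥6).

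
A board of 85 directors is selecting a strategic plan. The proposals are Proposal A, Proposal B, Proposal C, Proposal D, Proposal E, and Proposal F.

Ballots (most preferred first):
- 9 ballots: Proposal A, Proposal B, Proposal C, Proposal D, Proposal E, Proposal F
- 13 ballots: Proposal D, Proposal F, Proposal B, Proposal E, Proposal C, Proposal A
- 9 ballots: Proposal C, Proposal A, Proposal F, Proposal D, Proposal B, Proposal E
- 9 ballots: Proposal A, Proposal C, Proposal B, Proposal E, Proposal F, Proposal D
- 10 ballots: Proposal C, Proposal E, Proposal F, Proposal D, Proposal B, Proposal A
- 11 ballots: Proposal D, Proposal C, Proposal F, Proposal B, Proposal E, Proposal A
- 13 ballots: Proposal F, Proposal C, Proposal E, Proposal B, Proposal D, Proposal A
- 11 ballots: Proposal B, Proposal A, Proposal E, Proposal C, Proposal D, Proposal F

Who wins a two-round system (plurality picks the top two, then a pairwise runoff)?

Proposal C

Round 1 first-place votes: Proposal A 18, Proposal B 11, Proposal C 19, Proposal D 24, Proposal E 0, Proposal F 13. Proposal D and Proposal C advance.
Runoff: Proposal D is ranked above Proposal C on 24 ballots, Proposal C above Proposal D on 61.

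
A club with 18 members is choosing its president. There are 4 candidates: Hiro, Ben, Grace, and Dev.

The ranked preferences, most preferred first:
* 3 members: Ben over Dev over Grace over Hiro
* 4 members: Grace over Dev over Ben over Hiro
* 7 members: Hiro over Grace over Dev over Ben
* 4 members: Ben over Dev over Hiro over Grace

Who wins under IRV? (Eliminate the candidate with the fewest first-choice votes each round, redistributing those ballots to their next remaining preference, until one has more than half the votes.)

Round 1: Hiro 7, Ben 7, Grace 4, Dev 0. Dev eliminated.
Round 2: Hiro 7, Ben 7, Grace 4. Grace eliminated.
Round 3: Hiro 7, Ben 11. Ben has a majority (≥10).

Ben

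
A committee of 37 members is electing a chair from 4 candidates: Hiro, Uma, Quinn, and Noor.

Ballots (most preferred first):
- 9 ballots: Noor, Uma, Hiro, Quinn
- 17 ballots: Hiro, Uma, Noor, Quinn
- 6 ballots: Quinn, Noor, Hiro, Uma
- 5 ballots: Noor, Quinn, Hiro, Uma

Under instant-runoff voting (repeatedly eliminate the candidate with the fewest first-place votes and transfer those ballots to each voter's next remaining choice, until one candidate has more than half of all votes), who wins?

Round 1: Hiro 17, Uma 0, Quinn 6, Noor 14. Uma eliminated.
Round 2: Hiro 17, Quinn 6, Noor 14. Quinn eliminated.
Round 3: Hiro 17, Noor 20. Noor has a majority (≥19).

Noor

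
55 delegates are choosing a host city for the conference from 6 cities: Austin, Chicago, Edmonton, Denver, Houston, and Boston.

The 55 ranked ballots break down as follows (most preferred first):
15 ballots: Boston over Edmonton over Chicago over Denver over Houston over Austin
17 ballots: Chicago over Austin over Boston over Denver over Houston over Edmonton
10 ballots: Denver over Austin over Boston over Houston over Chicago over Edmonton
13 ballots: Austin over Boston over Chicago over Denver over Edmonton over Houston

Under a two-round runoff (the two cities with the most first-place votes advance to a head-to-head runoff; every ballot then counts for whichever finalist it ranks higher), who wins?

Boston

Round 1 first-place votes: Austin 13, Chicago 17, Edmonton 0, Denver 10, Houston 0, Boston 15. Chicago and Boston advance.
Runoff: Chicago is ranked above Boston on 17 ballots, Boston above Chicago on 38.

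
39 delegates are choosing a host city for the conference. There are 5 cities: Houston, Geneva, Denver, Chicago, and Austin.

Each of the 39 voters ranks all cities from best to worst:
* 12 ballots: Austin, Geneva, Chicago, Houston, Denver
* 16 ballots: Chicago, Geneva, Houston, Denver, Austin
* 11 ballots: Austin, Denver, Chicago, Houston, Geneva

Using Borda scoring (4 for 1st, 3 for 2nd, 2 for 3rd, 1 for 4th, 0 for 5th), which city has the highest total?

Houston: 12×1 + 16×2 + 11×1 = 55
Geneva: 12×3 + 16×3 + 11×0 = 84
Denver: 12×0 + 16×1 + 11×3 = 49
Chicago: 12×2 + 16×4 + 11×2 = 110
Austin: 12×4 + 16×0 + 11×4 = 92

Chicago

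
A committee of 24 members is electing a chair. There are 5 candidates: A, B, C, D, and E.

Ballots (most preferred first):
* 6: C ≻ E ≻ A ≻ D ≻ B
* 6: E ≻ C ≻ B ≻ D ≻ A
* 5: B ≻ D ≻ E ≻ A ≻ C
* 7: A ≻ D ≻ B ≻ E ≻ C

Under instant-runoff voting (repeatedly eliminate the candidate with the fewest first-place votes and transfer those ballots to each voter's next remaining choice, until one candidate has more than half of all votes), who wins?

E

Round 1: A 7, B 5, C 6, D 0, E 6. D eliminated.
Round 2: A 7, B 5, C 6, E 6. B eliminated.
Round 3: A 7, C 6, E 11. C eliminated.
Round 4: A 7, E 17. E has a majority (≥13).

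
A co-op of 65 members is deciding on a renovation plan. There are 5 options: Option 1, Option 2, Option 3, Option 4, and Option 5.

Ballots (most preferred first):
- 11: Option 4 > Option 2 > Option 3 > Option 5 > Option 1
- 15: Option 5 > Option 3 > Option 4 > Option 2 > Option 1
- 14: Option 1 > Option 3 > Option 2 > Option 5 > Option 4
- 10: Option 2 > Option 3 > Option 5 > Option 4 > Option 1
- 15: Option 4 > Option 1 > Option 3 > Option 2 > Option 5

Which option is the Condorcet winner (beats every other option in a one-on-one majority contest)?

Option 3 vs Option 1: 36–29
Option 3 vs Option 2: 44–21
Option 3 vs Option 4: 39–26
Option 3 vs Option 5: 50–15
Option 3 beats every other option.

Option 3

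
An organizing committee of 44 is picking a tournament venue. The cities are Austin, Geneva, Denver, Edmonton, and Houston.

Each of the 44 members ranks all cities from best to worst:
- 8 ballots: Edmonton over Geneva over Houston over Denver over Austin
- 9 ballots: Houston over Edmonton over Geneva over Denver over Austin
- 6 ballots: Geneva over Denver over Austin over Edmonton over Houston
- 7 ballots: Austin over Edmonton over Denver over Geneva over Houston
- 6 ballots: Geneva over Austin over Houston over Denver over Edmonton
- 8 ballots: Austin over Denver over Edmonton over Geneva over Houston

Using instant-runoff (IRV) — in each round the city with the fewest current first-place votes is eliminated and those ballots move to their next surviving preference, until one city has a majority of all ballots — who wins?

Round 1: Austin 15, Geneva 12, Denver 0, Edmonton 8, Houston 9. Denver eliminated.
Round 2: Austin 15, Geneva 12, Edmonton 8, Houston 9. Edmonton eliminated.
Round 3: Austin 15, Geneva 20, Houston 9. Houston eliminated.
Round 4: Austin 15, Geneva 29. Geneva has a majority (≥23).

Geneva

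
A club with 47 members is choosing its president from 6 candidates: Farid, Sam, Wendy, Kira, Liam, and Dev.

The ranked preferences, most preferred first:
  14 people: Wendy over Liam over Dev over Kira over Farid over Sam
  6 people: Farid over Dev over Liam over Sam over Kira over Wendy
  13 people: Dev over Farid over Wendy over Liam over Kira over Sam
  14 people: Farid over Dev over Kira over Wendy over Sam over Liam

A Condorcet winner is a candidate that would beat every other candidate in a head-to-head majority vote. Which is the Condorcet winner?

Dev

Dev vs Farid: 27–20
Dev vs Sam: 47–0
Dev vs Wendy: 33–14
Dev vs Kira: 47–0
Dev vs Liam: 33–14
Dev beats every other candidate.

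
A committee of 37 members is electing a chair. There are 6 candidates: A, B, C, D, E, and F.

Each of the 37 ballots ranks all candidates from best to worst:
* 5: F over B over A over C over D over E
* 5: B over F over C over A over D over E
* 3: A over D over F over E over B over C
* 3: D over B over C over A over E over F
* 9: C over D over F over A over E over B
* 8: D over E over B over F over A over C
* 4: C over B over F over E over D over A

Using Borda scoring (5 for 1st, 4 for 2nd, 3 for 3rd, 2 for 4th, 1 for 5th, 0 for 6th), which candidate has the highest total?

D

A: 5×3 + 5×2 + 3×5 + 3×2 + 9×2 + 8×1 + 4×0 = 72
B: 5×4 + 5×5 + 3×1 + 3×4 + 9×0 + 8×3 + 4×4 = 100
C: 5×2 + 5×3 + 3×0 + 3×3 + 9×5 + 8×0 + 4×5 = 99
D: 5×1 + 5×1 + 3×4 + 3×5 + 9×4 + 8×5 + 4×1 = 117
E: 5×0 + 5×0 + 3×2 + 3×1 + 9×1 + 8×4 + 4×2 = 58
F: 5×5 + 5×4 + 3×3 + 3×0 + 9×3 + 8×2 + 4×3 = 109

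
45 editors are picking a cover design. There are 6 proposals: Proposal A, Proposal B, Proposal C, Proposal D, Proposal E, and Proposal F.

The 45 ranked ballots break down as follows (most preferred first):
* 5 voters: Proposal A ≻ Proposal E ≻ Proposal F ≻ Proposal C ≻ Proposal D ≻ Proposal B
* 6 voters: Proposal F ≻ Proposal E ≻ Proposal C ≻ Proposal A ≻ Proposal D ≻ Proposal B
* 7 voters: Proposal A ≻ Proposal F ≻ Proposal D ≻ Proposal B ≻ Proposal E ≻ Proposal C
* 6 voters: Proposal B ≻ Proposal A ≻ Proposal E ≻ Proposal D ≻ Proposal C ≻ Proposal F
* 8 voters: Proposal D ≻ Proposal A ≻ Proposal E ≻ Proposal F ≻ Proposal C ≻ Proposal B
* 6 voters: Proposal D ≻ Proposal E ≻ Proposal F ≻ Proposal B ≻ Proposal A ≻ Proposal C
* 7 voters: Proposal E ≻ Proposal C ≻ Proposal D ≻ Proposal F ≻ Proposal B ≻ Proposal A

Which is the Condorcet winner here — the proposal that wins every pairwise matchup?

Proposal A vs Proposal B: 26–19
Proposal A vs Proposal C: 32–13
Proposal A vs Proposal D: 24–21
Proposal A vs Proposal E: 26–19
Proposal A vs Proposal F: 26–19
Proposal A beats every other proposal.

Proposal A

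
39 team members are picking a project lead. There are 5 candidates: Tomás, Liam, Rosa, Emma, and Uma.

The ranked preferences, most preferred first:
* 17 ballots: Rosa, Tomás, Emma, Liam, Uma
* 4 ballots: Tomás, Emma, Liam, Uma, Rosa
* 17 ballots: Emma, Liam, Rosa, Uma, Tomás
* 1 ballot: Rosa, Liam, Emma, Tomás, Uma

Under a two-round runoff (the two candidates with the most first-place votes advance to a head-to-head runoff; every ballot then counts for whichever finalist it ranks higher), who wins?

Emma

Round 1 first-place votes: Tomás 4, Liam 0, Rosa 18, Emma 17, Uma 0. Rosa and Emma advance.
Runoff: Rosa is ranked above Emma on 18 ballots, Emma above Rosa on 21.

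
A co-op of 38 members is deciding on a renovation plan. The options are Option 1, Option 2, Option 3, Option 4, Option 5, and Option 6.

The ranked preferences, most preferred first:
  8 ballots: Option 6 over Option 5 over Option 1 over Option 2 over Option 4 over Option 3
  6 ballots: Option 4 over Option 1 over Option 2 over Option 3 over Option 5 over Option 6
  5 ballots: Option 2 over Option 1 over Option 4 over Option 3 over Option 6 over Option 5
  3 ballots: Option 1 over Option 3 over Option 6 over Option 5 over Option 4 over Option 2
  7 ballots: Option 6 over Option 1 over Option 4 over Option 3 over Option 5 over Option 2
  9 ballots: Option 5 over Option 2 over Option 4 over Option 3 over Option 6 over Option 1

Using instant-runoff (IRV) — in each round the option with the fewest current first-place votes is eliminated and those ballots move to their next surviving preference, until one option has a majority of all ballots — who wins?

Round 1: Option 1 3, Option 2 5, Option 3 0, Option 4 6, Option 5 9, Option 6 15. Option 3 eliminated.
Round 2: Option 1 3, Option 2 5, Option 4 6, Option 5 9, Option 6 15. Option 1 eliminated.
Round 3: Option 2 5, Option 4 6, Option 5 9, Option 6 18. Option 2 eliminated.
Round 4: Option 4 11, Option 5 9, Option 6 18. Option 5 eliminated.
Round 5: Option 4 20, Option 6 18. Option 4 has a majority (≥20).

Option 4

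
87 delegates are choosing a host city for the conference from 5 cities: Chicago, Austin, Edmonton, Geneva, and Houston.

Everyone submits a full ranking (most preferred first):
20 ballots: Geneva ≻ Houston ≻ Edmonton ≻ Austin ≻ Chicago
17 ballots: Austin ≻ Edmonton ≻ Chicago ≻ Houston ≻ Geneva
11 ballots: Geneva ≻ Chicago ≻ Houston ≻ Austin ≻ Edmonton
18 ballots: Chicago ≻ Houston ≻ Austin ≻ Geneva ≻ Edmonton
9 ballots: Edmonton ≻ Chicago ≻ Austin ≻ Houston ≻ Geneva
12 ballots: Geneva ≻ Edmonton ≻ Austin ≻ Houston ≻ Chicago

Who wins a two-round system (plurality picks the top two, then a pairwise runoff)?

Chicago

Round 1 first-place votes: Chicago 18, Austin 17, Edmonton 9, Geneva 43, Houston 0. Geneva and Chicago advance.
Runoff: Geneva is ranked above Chicago on 43 ballots, Chicago above Geneva on 44.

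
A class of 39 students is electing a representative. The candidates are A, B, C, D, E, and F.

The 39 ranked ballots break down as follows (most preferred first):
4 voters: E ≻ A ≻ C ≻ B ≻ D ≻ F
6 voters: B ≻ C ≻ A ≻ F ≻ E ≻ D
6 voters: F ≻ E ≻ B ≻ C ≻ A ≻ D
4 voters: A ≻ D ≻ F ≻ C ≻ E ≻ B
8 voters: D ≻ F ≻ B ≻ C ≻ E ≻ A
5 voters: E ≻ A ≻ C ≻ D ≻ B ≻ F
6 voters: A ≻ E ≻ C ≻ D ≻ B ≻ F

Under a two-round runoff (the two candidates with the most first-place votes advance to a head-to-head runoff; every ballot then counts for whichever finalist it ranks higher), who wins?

E

Round 1 first-place votes: A 10, B 6, C 0, D 8, E 9, F 6. A and E advance.
Runoff: A is ranked above E on 16 ballots, E above A on 23.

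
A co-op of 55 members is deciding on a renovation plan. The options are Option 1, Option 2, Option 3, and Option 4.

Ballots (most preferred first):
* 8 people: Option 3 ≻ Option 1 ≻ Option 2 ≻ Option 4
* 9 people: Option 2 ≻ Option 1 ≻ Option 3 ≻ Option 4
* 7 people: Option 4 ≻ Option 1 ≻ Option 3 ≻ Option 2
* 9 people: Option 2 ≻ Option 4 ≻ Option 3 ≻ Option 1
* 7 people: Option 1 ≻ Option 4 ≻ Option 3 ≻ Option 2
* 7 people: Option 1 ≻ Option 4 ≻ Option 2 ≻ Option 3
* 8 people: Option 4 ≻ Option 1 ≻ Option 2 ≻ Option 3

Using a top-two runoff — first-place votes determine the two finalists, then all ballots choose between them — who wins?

Option 4

Round 1 first-place votes: Option 1 14, Option 2 18, Option 3 8, Option 4 15. Option 2 and Option 4 advance.
Runoff: Option 2 is ranked above Option 4 on 26 ballots, Option 4 above Option 2 on 29.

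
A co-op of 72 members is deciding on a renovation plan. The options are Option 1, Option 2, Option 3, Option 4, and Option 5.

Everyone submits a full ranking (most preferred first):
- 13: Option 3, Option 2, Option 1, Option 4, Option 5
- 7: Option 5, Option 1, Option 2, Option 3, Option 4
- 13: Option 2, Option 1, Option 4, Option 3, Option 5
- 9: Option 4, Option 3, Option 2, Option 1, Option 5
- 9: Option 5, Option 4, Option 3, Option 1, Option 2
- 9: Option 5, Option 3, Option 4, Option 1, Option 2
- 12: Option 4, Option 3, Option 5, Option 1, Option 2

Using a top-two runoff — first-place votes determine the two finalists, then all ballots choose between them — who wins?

Round 1 first-place votes: Option 1 0, Option 2 13, Option 3 13, Option 4 21, Option 5 25. Option 5 and Option 4 advance.
Runoff: Option 5 is ranked above Option 4 on 25 ballots, Option 4 above Option 5 on 47.

Option 4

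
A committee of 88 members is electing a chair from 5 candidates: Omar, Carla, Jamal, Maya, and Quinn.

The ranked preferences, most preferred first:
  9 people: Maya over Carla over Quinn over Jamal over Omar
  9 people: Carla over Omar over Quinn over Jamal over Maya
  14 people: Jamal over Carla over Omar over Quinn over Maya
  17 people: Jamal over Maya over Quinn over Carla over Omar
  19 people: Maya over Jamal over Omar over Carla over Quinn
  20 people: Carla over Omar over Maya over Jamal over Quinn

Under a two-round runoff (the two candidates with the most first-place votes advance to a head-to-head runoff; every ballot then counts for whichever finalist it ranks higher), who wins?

Round 1 first-place votes: Omar 0, Carla 29, Jamal 31, Maya 28, Quinn 0. Jamal and Carla advance.
Runoff: Jamal is ranked above Carla on 50 ballots, Carla above Jamal on 38.

Jamal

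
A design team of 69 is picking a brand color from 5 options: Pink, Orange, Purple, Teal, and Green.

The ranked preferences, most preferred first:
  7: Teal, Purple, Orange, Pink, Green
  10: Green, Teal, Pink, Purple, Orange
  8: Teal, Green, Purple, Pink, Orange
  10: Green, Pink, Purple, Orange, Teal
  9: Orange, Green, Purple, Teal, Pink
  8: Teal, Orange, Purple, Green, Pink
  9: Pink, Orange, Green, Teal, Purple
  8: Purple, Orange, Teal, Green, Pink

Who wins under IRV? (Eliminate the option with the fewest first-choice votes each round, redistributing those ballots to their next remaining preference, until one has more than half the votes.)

Orange

Round 1: Pink 9, Orange 9, Purple 8, Teal 23, Green 20. Purple eliminated.
Round 2: Pink 9, Orange 17, Teal 23, Green 20. Pink eliminated.
Round 3: Orange 26, Teal 23, Green 20. Green eliminated.
Round 4: Orange 36, Teal 33. Orange has a majority (≥35).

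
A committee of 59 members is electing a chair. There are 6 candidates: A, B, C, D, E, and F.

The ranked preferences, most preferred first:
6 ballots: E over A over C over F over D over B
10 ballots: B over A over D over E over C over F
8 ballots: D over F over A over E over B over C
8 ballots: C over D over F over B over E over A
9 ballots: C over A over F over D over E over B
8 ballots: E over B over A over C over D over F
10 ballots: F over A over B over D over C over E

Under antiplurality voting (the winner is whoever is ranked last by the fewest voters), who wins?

Last-place votes: A 8, B 15, C 8, D 0, E 10, F 18.

D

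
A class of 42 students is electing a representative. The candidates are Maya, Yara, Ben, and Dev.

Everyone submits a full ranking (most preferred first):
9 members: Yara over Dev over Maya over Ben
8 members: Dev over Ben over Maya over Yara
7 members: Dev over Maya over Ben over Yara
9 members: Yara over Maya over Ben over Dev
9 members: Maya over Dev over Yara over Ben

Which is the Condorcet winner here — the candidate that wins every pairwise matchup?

Dev

Dev vs Maya: 24–18
Dev vs Yara: 24–18
Dev vs Ben: 33–9
Dev beats every other candidate.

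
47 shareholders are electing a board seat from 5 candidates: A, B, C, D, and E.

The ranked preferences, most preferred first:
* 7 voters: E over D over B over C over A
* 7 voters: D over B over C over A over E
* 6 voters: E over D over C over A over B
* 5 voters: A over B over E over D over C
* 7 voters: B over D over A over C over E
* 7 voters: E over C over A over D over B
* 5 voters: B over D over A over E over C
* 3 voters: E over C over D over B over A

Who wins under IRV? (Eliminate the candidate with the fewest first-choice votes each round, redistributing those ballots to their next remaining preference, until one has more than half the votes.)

Round 1: A 5, B 12, C 0, D 7, E 23. C eliminated.
Round 2: A 5, B 12, D 7, E 23. A eliminated.
Round 3: B 17, D 7, E 23. D eliminated.
Round 4: B 24, E 23. B has a majority (≥24).

B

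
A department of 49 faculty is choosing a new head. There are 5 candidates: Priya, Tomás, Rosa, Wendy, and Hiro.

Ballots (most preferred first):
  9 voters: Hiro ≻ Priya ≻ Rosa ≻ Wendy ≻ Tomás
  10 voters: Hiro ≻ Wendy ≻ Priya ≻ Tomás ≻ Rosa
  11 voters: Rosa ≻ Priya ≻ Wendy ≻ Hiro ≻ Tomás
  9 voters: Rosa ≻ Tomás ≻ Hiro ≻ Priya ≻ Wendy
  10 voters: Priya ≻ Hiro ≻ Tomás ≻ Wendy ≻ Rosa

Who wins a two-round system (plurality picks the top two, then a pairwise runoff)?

Hiro

Round 1 first-place votes: Priya 10, Tomás 0, Rosa 20, Wendy 0, Hiro 19. Rosa and Hiro advance.
Runoff: Rosa is ranked above Hiro on 20 ballots, Hiro above Rosa on 29.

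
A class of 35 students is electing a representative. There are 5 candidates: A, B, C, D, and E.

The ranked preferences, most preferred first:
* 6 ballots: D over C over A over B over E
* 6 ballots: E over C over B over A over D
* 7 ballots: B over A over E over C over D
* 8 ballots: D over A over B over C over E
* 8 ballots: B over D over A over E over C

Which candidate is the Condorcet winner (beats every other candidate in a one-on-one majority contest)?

B vs A: 21–14
B vs C: 23–12
B vs D: 21–14
B vs E: 29–6
B beats every other candidate.

B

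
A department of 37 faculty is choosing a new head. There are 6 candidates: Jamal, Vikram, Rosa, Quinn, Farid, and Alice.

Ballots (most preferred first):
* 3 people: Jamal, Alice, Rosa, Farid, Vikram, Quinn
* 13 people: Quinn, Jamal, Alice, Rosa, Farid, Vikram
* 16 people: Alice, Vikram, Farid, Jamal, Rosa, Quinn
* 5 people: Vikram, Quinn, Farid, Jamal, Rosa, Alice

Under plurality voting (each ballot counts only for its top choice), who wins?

Alice

First-place votes: Jamal 3, Vikram 5, Rosa 0, Quinn 13, Farid 0, Alice 16.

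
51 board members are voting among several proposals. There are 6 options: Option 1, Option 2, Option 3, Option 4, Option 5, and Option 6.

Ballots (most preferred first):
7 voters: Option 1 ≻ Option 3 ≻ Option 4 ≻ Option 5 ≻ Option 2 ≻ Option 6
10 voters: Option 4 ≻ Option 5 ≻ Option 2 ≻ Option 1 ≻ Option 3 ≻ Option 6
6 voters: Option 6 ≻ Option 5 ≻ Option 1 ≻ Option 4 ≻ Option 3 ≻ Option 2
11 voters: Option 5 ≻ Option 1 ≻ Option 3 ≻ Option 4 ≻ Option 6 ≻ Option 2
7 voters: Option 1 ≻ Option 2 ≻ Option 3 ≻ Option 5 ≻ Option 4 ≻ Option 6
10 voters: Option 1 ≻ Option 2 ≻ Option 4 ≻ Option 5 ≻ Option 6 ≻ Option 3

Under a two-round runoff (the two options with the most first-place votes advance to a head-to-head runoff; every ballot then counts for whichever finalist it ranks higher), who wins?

Round 1 first-place votes: Option 1 24, Option 2 0, Option 3 0, Option 4 10, Option 5 11, Option 6 6. Option 1 and Option 5 advance.
Runoff: Option 1 is ranked above Option 5 on 24 ballots, Option 5 above Option 1 on 27.

Option 5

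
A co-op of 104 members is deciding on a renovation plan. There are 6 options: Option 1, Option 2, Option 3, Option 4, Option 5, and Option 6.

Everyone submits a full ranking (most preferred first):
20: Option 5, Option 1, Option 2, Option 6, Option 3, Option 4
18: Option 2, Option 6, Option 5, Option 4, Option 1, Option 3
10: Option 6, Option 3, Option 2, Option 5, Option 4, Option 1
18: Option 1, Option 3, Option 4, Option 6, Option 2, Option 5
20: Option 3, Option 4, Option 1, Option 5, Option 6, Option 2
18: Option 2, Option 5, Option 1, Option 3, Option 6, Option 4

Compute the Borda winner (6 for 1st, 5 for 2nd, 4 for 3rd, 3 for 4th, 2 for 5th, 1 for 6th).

Option 1

Option 1: 20×5 + 18×2 + 10×1 + 18×6 + 20×4 + 18×4 = 406
Option 2: 20×4 + 18×6 + 10×4 + 18×2 + 20×1 + 18×6 = 392
Option 3: 20×2 + 18×1 + 10×5 + 18×5 + 20×6 + 18×3 = 372
Option 4: 20×1 + 18×3 + 10×2 + 18×4 + 20×5 + 18×1 = 284
Option 5: 20×6 + 18×4 + 10×3 + 18×1 + 20×3 + 18×5 = 390
Option 6: 20×3 + 18×5 + 10×6 + 18×3 + 20×2 + 18×2 = 340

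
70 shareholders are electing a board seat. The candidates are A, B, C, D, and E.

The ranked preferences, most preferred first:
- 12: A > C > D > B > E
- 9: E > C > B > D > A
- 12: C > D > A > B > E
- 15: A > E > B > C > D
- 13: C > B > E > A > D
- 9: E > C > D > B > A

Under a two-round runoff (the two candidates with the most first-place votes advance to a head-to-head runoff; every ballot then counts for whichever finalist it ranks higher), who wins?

Round 1 first-place votes: A 27, B 0, C 25, D 0, E 18. A and C advance.
Runoff: A is ranked above C on 27 ballots, C above A on 43.

C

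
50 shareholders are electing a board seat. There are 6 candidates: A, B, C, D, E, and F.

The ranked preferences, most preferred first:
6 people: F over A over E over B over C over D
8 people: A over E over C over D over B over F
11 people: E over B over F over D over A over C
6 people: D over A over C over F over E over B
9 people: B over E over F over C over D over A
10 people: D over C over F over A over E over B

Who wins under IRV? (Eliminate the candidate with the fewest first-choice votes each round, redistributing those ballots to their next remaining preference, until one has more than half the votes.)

E

Round 1: A 8, B 9, C 0, D 16, E 11, F 6. C eliminated.
Round 2: A 8, B 9, D 16, E 11, F 6. F eliminated.
Round 3: A 14, B 9, D 16, E 11. B eliminated.
Round 4: A 14, D 16, E 20. A eliminated.
Round 5: D 16, E 34. E has a majority (≥26).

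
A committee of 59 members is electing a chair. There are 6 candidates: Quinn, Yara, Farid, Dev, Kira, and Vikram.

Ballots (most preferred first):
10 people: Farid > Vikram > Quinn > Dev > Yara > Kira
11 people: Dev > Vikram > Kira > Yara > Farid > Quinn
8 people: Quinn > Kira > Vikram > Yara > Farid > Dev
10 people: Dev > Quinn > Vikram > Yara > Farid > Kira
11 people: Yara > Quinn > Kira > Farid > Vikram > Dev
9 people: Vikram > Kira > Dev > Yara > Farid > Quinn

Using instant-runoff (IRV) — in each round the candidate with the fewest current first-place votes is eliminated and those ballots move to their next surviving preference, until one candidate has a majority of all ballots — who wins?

Vikram

Round 1: Quinn 8, Yara 11, Farid 10, Dev 21, Kira 0, Vikram 9. Kira eliminated.
Round 2: Quinn 8, Yara 11, Farid 10, Dev 21, Vikram 9. Quinn eliminated.
Round 3: Yara 11, Farid 10, Dev 21, Vikram 17. Farid eliminated.
Round 4: Yara 11, Dev 21, Vikram 27. Yara eliminated.
Round 5: Dev 21, Vikram 38. Vikram has a majority (≥30).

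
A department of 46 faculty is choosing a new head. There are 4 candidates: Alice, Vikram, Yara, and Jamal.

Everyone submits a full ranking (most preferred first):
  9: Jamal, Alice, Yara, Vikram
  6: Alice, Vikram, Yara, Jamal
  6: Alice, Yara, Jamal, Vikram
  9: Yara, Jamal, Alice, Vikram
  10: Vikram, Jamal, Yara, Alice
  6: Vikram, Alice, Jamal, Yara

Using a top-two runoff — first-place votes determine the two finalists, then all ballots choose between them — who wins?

Alice

Round 1 first-place votes: Alice 12, Vikram 16, Yara 9, Jamal 9. Vikram and Alice advance.
Runoff: Vikram is ranked above Alice on 16 ballots, Alice above Vikram on 30.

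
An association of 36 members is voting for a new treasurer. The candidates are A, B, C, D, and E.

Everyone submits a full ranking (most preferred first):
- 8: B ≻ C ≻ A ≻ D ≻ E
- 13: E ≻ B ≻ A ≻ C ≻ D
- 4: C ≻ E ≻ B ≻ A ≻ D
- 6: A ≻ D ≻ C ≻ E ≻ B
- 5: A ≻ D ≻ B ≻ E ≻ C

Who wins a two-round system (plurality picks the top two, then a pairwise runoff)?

Round 1 first-place votes: A 11, B 8, C 4, D 0, E 13. E and A advance.
Runoff: E is ranked above A on 17 ballots, A above E on 19.

A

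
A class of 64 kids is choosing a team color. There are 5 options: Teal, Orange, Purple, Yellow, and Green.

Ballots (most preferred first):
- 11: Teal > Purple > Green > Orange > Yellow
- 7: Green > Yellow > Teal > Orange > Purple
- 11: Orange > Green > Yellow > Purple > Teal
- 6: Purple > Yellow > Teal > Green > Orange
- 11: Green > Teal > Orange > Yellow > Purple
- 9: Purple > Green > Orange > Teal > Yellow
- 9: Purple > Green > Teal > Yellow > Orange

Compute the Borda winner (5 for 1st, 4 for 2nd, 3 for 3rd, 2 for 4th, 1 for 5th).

Green

Teal: 11×5 + 7×3 + 11×1 + 6×3 + 11×4 + 9×2 + 9×3 = 194
Orange: 11×2 + 7×2 + 11×5 + 6×1 + 11×3 + 9×3 + 9×1 = 166
Purple: 11×4 + 7×1 + 11×2 + 6×5 + 11×1 + 9×5 + 9×5 = 204
Yellow: 11×1 + 7×4 + 11×3 + 6×4 + 11×2 + 9×1 + 9×2 = 145
Green: 11×3 + 7×5 + 11×4 + 6×2 + 11×5 + 9×4 + 9×4 = 251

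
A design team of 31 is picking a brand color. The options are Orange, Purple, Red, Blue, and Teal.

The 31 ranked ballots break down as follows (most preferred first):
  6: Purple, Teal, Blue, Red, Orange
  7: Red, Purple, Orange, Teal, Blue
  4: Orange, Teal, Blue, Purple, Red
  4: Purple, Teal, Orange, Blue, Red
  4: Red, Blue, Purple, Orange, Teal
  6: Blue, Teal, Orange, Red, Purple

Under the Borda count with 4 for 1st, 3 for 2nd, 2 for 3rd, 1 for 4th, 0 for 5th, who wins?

Purple

Orange: 6×0 + 7×2 + 4×4 + 4×2 + 4×1 + 6×2 = 54
Purple: 6×4 + 7×3 + 4×1 + 4×4 + 4×2 + 6×0 = 73
Red: 6×1 + 7×4 + 4×0 + 4×0 + 4×4 + 6×1 = 56
Blue: 6×2 + 7×0 + 4×2 + 4×1 + 4×3 + 6×4 = 60
Teal: 6×3 + 7×1 + 4×3 + 4×3 + 4×0 + 6×3 = 67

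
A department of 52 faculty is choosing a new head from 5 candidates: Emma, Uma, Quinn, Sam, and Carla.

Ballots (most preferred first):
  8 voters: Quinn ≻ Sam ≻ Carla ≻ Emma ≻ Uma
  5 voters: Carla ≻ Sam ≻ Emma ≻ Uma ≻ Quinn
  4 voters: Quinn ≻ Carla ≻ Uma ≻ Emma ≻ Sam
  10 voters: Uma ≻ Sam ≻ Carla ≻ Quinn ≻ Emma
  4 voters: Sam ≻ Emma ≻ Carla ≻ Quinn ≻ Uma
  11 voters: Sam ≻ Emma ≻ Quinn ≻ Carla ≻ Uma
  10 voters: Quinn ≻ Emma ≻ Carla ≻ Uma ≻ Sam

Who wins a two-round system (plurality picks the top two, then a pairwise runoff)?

Sam

Round 1 first-place votes: Emma 0, Uma 10, Quinn 22, Sam 15, Carla 5. Quinn and Sam advance.
Runoff: Quinn is ranked above Sam on 22 ballots, Sam above Quinn on 30.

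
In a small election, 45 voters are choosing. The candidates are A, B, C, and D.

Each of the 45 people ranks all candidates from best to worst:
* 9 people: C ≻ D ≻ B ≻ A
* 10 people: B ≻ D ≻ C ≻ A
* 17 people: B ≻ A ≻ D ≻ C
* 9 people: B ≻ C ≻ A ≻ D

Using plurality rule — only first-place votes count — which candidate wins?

First-place votes: A 0, B 36, C 9, D 0.

B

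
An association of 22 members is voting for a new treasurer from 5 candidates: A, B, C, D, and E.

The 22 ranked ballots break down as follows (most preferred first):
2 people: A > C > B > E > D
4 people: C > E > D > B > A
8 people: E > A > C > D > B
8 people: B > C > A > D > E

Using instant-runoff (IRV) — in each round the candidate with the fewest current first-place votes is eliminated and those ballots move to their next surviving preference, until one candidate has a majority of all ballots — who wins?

E

Round 1: A 2, B 8, C 4, D 0, E 8. D eliminated.
Round 2: A 2, B 8, C 4, E 8. A eliminated.
Round 3: B 8, C 6, E 8. C eliminated.
Round 4: B 10, E 12. E has a majority (≥12).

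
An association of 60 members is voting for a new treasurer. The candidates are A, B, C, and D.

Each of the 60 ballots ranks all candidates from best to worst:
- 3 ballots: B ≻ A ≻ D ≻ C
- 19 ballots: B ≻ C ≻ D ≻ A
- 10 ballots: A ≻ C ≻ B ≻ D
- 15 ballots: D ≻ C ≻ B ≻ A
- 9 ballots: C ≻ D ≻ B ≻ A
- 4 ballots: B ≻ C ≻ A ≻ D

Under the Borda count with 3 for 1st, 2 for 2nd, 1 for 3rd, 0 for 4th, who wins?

C

A: 3×2 + 19×0 + 10×3 + 15×0 + 9×0 + 4×1 = 40
B: 3×3 + 19×3 + 10×1 + 15×1 + 9×1 + 4×3 = 112
C: 3×0 + 19×2 + 10×2 + 15×2 + 9×3 + 4×2 = 123
D: 3×1 + 19×1 + 10×0 + 15×3 + 9×2 + 4×0 = 85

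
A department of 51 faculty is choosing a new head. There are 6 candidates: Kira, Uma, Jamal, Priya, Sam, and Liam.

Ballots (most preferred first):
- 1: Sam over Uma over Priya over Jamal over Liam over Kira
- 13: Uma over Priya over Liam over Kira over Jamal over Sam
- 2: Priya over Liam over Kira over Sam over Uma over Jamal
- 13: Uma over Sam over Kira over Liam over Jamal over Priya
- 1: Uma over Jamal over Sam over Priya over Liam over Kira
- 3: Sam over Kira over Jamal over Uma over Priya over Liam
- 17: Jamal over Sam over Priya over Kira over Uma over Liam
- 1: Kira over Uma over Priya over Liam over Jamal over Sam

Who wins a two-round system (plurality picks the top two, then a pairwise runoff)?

Uma

Round 1 first-place votes: Kira 1, Uma 27, Jamal 17, Priya 2, Sam 4, Liam 0. Uma and Jamal advance.
Runoff: Uma is ranked above Jamal on 31 ballots, Jamal above Uma on 20.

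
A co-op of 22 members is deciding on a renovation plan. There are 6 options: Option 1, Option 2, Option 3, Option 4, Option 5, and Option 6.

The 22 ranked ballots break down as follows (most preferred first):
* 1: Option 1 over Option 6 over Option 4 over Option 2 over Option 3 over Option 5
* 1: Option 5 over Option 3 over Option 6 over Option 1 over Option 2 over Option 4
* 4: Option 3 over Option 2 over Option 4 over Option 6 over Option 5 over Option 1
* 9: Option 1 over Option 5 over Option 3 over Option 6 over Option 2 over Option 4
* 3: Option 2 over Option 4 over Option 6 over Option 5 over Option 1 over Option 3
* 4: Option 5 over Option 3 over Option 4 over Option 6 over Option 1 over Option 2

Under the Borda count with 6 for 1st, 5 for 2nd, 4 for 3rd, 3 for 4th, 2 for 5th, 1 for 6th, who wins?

Option 1: 1×6 + 1×3 + 4×1 + 9×6 + 3×2 + 4×2 = 81
Option 2: 1×3 + 1×2 + 4×5 + 9×2 + 3×6 + 4×1 = 65
Option 3: 1×2 + 1×5 + 4×6 + 9×4 + 3×1 + 4×5 = 90
Option 4: 1×4 + 1×1 + 4×4 + 9×1 + 3×5 + 4×4 = 61
Option 5: 1×1 + 1×6 + 4×2 + 9×5 + 3×3 + 4×6 = 93
Option 6: 1×5 + 1×4 + 4×3 + 9×3 + 3×4 + 4×3 = 72

Option 5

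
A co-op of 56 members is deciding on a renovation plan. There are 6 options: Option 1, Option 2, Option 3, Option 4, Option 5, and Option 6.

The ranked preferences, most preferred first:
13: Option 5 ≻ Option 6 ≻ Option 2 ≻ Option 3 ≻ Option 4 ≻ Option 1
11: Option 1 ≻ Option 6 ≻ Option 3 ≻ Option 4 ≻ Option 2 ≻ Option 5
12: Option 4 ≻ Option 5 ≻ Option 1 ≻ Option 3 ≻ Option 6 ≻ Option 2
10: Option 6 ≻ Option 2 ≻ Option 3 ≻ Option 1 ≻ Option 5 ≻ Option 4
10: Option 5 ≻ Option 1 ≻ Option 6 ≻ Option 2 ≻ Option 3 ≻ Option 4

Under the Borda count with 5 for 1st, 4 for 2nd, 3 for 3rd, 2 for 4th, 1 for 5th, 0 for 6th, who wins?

Option 6

Option 1: 13×0 + 11×5 + 12×3 + 10×2 + 10×4 = 151
Option 2: 13×3 + 11×1 + 12×0 + 10×4 + 10×2 = 110
Option 3: 13×2 + 11×3 + 12×2 + 10×3 + 10×1 = 123
Option 4: 13×1 + 11×2 + 12×5 + 10×0 + 10×0 = 95
Option 5: 13×5 + 11×0 + 12×4 + 10×1 + 10×5 = 173
Option 6: 13×4 + 11×4 + 12×1 + 10×5 + 10×3 = 188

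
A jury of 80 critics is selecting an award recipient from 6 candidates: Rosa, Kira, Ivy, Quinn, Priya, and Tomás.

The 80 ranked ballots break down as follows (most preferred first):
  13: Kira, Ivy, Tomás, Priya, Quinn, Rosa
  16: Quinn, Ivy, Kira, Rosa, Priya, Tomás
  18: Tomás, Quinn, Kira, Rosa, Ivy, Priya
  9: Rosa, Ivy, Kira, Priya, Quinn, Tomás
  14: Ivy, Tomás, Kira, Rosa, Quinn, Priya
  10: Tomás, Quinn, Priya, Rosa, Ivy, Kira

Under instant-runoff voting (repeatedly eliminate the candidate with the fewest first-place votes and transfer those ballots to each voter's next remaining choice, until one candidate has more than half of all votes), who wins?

Round 1: Rosa 9, Kira 13, Ivy 14, Quinn 16, Priya 0, Tomás 28. Priya eliminated.
Round 2: Rosa 9, Kira 13, Ivy 14, Quinn 16, Tomás 28. Rosa eliminated.
Round 3: Kira 13, Ivy 23, Quinn 16, Tomás 28. Kira eliminated.
Round 4: Ivy 36, Quinn 16, Tomás 28. Quinn eliminated.
Round 5: Ivy 52, Tomás 28. Ivy has a majority (≥41).

Ivy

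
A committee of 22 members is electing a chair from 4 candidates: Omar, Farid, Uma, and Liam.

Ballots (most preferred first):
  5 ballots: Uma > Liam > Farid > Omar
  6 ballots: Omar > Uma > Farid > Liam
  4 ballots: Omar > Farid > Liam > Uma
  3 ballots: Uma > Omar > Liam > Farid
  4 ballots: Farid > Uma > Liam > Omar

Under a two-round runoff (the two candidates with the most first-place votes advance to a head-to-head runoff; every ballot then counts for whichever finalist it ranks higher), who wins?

Round 1 first-place votes: Omar 10, Farid 4, Uma 8, Liam 0. Omar and Uma advance.
Runoff: Omar is ranked above Uma on 10 ballots, Uma above Omar on 12.

Uma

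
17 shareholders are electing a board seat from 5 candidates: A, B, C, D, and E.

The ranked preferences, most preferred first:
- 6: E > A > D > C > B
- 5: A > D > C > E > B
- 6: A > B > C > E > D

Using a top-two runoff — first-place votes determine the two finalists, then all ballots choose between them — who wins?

Round 1 first-place votes: A 11, B 0, C 0, D 0, E 6. A and E advance.
Runoff: A is ranked above E on 11 ballots, E above A on 6.

A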